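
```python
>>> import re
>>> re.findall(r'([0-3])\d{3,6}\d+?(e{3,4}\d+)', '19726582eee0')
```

`findall` packs the 2 group values into a tuple for every match.

[('1', 'eee0')]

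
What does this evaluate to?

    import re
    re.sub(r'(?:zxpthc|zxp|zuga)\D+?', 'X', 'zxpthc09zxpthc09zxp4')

'Xhc09Xhc09zxp4'

`sub` substitutes 'X' at each match site.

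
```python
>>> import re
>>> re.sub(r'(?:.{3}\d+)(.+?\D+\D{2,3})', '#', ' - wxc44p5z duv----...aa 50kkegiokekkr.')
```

' - #50kkegiokekkr.'

Lazy quantifiers expand one character at a time until the remainder of the pattern can match.
Every occurrence is swapped for '#'.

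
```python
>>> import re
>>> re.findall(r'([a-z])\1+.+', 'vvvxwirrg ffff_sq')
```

['v']

After group 1 captures some text, `\1` only succeeds where that same text appears again.
Matches: at [0:17] match 'vvvxwirrg ffff_sq', group 1 = 'v'.
Because there's exactly one group, `findall` drops the full match and keeps group 1 from the one hit.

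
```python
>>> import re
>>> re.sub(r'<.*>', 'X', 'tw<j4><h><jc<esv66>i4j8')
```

Matches: at [2:19] → '<j4><h><jc<esv66>'.
Every occurrence is swapped for 'X'.

'twXi4j8'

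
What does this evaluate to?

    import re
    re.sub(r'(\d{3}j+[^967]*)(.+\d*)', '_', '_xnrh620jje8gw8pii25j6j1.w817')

'_xnrh_'

This matches exactly 3 of a digit, then one or more of a literal 'j', then zero or more of any character except [967] (captured); then one or more of any character, then zero or more of a digit (captured).
Matches: at [5:29] → '620jje8gw8pii25j6j1.w817'.
Each match is replaced by '_'.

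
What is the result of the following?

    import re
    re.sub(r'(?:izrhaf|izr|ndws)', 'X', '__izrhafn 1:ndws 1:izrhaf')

Alternation isn't longest-match — the leftmost alternative that fits at this position is chosen.
Matches: at [2:8] → 'izrhaf'; at [12:16] → 'ndws'; at [19:25] → 'izrhaf'.
`sub` substitutes 'X' at each match site.

'__Xn 1:X 1:X'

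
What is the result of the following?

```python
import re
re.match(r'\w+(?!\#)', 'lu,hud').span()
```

`re.match` won't scan ahead — the pattern has to work from the very first character.
The match spans [0:2] → 'lu'.

(0, 2)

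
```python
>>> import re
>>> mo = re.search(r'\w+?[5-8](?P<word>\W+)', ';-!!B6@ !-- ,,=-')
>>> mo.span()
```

(4, 16)

This matches one or more of a word character (lazy), then a character in [5-8]; then one or more of a non-word character (captured as 'word').
The match spans [4:16] → 'B6@ !-- ,,=-'.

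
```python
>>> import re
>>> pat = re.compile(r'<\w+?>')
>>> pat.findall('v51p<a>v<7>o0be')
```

['<a>', '<7>']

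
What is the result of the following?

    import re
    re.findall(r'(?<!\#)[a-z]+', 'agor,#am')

['agor', 'm']

The negative lookahead/lookbehind blocks any match where the forbidden context is present.
Walking the string: at [0:4] → 'agor'; at [7:8] → 'm'.
No capturing groups, so `findall` returns the 2 full match strings.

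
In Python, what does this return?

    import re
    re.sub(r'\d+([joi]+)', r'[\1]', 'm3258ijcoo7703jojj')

'm[ij]coo[jojj]'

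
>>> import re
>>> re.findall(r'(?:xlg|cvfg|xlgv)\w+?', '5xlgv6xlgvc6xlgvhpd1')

Alternation tries branches left to right and keeps the first one that lets the overall match succeed at that position.
Matches: at [1:5] → 'xlgv'; at [6:10] → 'xlgv'; at [12:16] → 'xlgv'.
No capturing groups, so `findall` returns the 3 full match strings.

['xlgv', 'xlgv', 'xlgv']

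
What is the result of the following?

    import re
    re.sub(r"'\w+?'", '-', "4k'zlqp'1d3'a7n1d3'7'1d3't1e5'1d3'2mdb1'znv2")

"4k-1d3-7-t1e5-2mdb1'znv2"

Matches: at [2:8] → "'zlqp'"; at [11:19] → "'a7n1d3'"; at [20:25] → "'1d3'"; at [29:34] → "'1d3'".
Every occurrence is swapped for '-'.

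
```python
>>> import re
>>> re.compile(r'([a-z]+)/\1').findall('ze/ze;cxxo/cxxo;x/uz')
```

`\1` is not a pattern — it's the concrete string captured by group 1, re-applied verbatim.
Walking the string: at [0:5] match 'ze/ze', group 1 = 'ze'; at [6:15] match 'cxxo/cxxo', group 1 = 'cxxo'.
With a single group, `findall` returns only what that group captured — 2 items.

['ze', 'cxxo']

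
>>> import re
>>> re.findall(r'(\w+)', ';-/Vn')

['Vn']

One capturing group, so `findall` returns just the captured substring from the one match — 1 in all.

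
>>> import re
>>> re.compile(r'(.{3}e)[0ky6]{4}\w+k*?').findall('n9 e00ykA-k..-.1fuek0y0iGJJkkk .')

The pattern matches exactly 3 of any character, then a literal 'e' (captured); then exactly 4 of one of [0ky6], then one or more of a word character, then zero or more of the literal 'k' (lazy).
With a single group, `findall` returns only what that group captured — 2 items.

['n9 e', '1fue']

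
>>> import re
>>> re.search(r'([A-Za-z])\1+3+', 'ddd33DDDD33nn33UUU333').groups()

`\1` has to match the exact text group 1 already captured.
Unlike `match`, `search` isn't anchored — it looks for the pattern anywhere in the string.
The match spans [0:5] → 'ddd33'.
Captured: group 1 = 'd'.

('d',)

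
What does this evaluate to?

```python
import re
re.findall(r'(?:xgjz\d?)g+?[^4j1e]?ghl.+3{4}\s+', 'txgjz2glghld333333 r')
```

Pattern: the literal 'xg', then the literal 'jz', then optionally a digit (non-capturing group); then one or more of the literal 'g' (lazy), then optionally any character except [4j1e]; then the literal 'ghl', then one or more of any character, then exactly 4 of a literal '3'; then one or more of whitespace.
Walking the string: at [1:19] → 'xgjz2glghld333333 '.
`findall` yields the raw match text (1 of them) because the pattern has no groups.

['xgjz2glghld333333 ']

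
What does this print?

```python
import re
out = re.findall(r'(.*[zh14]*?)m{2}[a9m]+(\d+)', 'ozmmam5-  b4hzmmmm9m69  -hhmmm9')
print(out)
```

[('ozmmam5-  b4hzmmmm9m69  -hh', '9')]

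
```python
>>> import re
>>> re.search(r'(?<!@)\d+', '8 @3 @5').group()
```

A negative assertion filters positions out without eating any characters.
`search` walks the string left to right and returns the first match it finds.
The match spans [0:1] → '8'.

'8'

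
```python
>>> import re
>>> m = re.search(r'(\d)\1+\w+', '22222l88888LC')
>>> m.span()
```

`\1` is not a pattern — it's the concrete string captured by group 1, re-applied verbatim.
`re.search` scans for the first position where the pattern succeeds.
The match spans [0:13] → '22222l88888LC'.
Captured: group 1 = '2'.

(0, 13)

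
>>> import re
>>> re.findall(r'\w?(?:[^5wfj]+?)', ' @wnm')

Pattern: optionally a word character; then one or more of any character except [5wfj] (lazy) (non-capturing group).
Lazy quantifiers expand one character at a time until the remainder of the pattern can match.
Scanning left to right: at [0:1] → ' '; at [1:2] → '@'; at [2:4] → 'wn'; at [4:5] → 'm'.
Since nothing is captured, `findall` lists the 4 matched substrings directly.

[' ', '@', 'wn', 'm']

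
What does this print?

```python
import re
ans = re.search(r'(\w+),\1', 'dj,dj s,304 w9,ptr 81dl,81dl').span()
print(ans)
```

A backreference is literal: `\1` must see the identical characters the first group matched.
The match spans [0:5] → 'dj,dj'.

(0, 5)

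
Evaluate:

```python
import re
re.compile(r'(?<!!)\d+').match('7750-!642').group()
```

A negative assertion filters positions out without eating any characters.
`re.match` won't scan ahead — the pattern has to work from the very first character.
The match spans [0:4] → '7750'.

'7750'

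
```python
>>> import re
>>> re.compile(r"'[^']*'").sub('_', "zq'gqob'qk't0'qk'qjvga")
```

Every occurrence is swapped for '_'.

"zq_qk_qk'qjvga"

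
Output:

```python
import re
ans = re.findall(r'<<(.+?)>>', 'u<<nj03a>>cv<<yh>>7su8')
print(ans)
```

Lazy quantifiers expand one character at a time until the remainder of the pattern can match.
One capturing group, so `findall` returns just the captured substring from each match — 2 in all.

['nj03a', 'yh']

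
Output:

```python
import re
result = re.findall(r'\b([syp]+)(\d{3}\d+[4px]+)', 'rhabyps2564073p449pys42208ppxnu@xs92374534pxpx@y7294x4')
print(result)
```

[('y', '7294x4')]

2 groups means the one result is a tuple of 2 captured strings — 1 here.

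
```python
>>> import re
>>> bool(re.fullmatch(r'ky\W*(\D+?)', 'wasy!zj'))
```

False

`re.fullmatch` requires the pattern to consume the entire string.
Here the pattern can't cover the whole string, so the call returns None, and `bool(None)` is False.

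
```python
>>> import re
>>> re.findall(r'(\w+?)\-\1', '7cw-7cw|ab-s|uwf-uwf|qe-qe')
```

['7cw', 'uwf', 'qe']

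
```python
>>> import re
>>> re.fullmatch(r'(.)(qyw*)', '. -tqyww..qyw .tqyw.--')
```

`fullmatch` succeeds only if the pattern covers the string from start to end.
Here the string isn't matched end-to-end, so the call returns None.

None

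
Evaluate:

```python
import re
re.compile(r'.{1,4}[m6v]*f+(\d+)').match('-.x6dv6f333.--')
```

None

The pattern matches 1 to 4 of any character, then zero or more of one of [m6v], then one or more of a literal 'f'; then one or more of a digit (captured).
With `match`, the pattern is implicitly anchored at the beginning.
Here the pattern fails at index 0, so the call returns None.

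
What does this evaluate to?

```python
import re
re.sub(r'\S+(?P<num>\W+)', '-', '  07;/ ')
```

'  -'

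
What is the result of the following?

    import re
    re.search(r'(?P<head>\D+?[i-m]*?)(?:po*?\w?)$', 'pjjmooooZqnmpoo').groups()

('pjjmooooZqnm',)

The match spans [0:15] → 'pjjmooooZqnmpoo'.
Captured: group 1 = 'pjjmooooZqnm'.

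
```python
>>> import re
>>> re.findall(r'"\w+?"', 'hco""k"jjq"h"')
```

['"k"', '"h"']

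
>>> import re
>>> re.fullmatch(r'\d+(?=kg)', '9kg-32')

None

`fullmatch` succeeds only if the pattern covers the string from start to end.
Here there's no way to consume every character, so the call returns None.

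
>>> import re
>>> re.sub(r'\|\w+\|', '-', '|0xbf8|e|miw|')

'-e-'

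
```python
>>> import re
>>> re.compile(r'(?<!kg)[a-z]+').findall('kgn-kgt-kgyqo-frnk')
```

['kgn', 'kgt', 'kgyqo', 'frnk']

`(?!…)`/`(?<!…)` only lets a position through if the neighbouring text does NOT match; no characters are consumed.
No capturing groups, so `findall` returns the 4 full match strings.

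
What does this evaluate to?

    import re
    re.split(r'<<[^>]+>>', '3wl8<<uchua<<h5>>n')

Matches to split on: at [4:17] → '<<uchua<<h5>>'.
Splitting on the pattern gives 2 pieces.

['3wl8', 'n']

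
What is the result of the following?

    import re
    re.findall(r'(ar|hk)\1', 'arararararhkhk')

['ar', 'ar', 'hk']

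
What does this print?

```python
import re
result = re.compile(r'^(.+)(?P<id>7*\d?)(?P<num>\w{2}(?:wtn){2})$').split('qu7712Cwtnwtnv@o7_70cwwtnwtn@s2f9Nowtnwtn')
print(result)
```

['', 'qu7712Cwtnwtnv@o7_70cwwtnwtn@s2f9', '', 'Nowtnwtn', '']

With a capturing group present, the delimiter's captured portion is kept in the result list.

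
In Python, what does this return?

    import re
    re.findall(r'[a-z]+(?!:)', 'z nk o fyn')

Because the assertion is negative and zero-width, positions next to the forbidden text are skipped.
Matches: at [0:1] → 'z'; at [2:4] → 'nk'; at [5:6] → 'o'; at [7:10] → 'fyn'.
Since nothing is captured, `findall` lists the 4 matched substrings directly.

['z', 'nk', 'o', 'fyn']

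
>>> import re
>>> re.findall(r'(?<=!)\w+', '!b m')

['b']

The positive lookaround only admits positions where the adjacent text matches; those characters stay outside the span.
Scanning left to right: at [1:2] → 'b'.
`findall` yields the raw match text (1 of them) because the pattern has no groups.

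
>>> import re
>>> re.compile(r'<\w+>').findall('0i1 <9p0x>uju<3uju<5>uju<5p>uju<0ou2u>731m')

`findall` yields the raw match text (4 of them) because the pattern has no groups.

['<9p0x>', '<5>', '<5p>', '<0ou2u>']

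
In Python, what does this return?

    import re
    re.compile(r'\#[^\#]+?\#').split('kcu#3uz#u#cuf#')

Matches to split on: at [3:8] → '#3uz#'; at [9:14] → '#cuf#'.
The string is cut at each match, leaving 3 pieces.

['kcu', 'u', '']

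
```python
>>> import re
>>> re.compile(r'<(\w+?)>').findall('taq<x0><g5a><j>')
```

['x0', 'g5a', 'j']

Walking the string: at [3:7] match '<x0>', group 1 = 'x0'; at [7:12] match '<g5a>', group 1 = 'g5a'; at [12:15] match '<j>', group 1 = 'j'.
Because there's exactly one group, `findall` drops the full match and keeps group 1 from each hit.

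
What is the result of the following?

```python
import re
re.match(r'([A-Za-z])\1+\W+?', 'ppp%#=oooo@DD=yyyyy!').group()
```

The backreference `\1` re-matches whatever the first group consumed, character for character.
With `match`, the pattern is implicitly anchored at the beginning.
The match spans [0:4] → 'ppp%'.
Captured: group 1 = 'p'.

'ppp%'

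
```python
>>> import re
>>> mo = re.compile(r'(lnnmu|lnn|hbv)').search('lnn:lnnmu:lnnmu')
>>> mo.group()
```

'lnn'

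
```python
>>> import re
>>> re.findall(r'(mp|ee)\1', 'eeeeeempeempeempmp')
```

['ee', 'mp']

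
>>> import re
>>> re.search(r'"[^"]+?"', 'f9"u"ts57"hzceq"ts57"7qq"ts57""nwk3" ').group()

'"u"'

The match spans [2:5] → '"u"'.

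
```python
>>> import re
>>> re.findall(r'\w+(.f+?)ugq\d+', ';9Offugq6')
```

One capturing group, so `findall` returns just the captured substring from the one match — 1 in all.

['ff']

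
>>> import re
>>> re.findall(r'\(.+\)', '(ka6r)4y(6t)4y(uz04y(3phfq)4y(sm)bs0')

No capturing groups, so `findall` returns the 1 full match string.

['(ka6r)4y(6t)4y(uz04y(3phfq)4y(sm)']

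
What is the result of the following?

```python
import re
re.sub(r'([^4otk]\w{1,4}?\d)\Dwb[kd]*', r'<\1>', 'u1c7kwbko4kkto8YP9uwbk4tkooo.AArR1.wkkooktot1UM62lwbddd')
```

'<u1c7>o4kkto<8YP9>4tkooo.AArR1.wkkooktot<1UM62>'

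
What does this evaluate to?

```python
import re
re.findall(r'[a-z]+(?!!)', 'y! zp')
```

A negative assertion filters positions out without eating any characters.
With no groups in the pattern, `findall` gives back each whole match — 1 here.

['zp']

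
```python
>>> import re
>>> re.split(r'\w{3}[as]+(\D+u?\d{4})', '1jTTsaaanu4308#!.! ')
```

['1', 'nu4308', '#!.! ']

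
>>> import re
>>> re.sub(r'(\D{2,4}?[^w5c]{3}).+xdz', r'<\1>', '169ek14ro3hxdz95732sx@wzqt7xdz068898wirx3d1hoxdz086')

'169<ek14r>086'

Pattern: 2 to 4 of a non-digit (lazy), then exactly 3 of any character except [w5c] (captured); then one or more of any character, then the literal 'xdz'.
Matches: at [3:48] → 'ek14ro3hxdz95732sx@wzqt7xdz068898wirx3d1hoxdz'.
`\1` in the replacement pulls in group 1's text for each match.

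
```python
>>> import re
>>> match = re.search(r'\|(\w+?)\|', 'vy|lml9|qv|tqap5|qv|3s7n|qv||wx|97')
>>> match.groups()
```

('lml9',)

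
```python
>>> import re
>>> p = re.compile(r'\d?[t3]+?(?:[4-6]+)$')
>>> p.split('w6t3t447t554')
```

This matches optionally a digit, then one or more of one of [t3] (lazy); then one or more of a character in [4-6] (non-capturing group); then anchored at the end.
Matches to split on: at [7:12] → '7t554'.
The string is cut at each match, leaving 2 pieces.

['w6t3t44', '']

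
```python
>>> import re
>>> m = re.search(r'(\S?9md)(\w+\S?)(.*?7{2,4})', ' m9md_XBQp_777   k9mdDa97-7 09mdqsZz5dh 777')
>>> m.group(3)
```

The match spans [1:43] → 'm9md_XBQp_777   k9mdDa97-7 09mdqsZz5dh 777'.
Captured: group 1 = 'm9md', group 2 = '_XBQp_777', group 3 = '   k9mdDa97-7 09mdqsZz5dh 777'.

'   k9mdDa97-7 09mdqsZz5dh 777'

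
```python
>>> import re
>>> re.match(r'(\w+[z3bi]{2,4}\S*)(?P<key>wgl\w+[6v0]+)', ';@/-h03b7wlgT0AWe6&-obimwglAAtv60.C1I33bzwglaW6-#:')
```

None

Pattern: one or more of a word character, then 2 to 4 of one of [z3bi], then zero or more of a non-whitespace character (captured); then the literal 'wgl', then one or more of a word character, then one or more of one of [6v0] (captured as 'key').
`re.match` won't scan ahead — the pattern has to work from the very first character.
Here the string doesn't start with a match, so the call returns None.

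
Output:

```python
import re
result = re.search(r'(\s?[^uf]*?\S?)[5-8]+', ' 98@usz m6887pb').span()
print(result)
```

The match spans [0:3] → ' 98'.

(0, 3)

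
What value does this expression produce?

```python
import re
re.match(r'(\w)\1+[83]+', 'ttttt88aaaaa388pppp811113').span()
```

(0, 7)

The backreference `\1` re-matches whatever the first group consumed, character for character.
`re.match` won't scan ahead — the pattern has to work from the very first character.
The match spans [0:7] → 'ttttt88'.
Captured: group 1 = 't'.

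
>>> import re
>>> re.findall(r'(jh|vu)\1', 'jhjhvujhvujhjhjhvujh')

`\1` is not a pattern — it's the concrete string captured by group 1, re-applied verbatim.
One capturing group, so `findall` returns just the captured substring from each match — 2 in all.

['jh', 'jh']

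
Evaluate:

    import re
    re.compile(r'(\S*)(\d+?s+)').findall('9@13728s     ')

[('9@1372', '8s')]

Pattern: zero or more of a non-whitespace character (captured); then one or more of a digit (lazy), then one or more of the literal 's' (captured).
2 groups means the one result is a tuple of 2 captured strings — 1 here.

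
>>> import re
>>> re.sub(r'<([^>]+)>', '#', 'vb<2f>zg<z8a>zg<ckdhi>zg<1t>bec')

Every occurrence is swapped for '#'.

'vb#zg#zg#zg#bec'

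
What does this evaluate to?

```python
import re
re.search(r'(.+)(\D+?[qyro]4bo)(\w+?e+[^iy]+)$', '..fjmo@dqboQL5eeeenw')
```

None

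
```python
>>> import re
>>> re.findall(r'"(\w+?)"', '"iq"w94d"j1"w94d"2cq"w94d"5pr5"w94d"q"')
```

['iq', 'j1', '2cq', '5pr5', 'q']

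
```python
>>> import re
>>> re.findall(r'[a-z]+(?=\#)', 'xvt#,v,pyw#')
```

['xvt', 'pyw']

The positive lookaround only admits positions where the adjacent text matches; those characters stay outside the span.
With no groups in the pattern, `findall` gives back each whole match — 2 here.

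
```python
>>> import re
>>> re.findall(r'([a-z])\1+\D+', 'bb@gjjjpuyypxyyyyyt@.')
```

['b']

The backreference `\1` re-matches whatever the first group consumed, character for character.
One capturing group, so `findall` returns just the captured substring from the one match — 1 in all.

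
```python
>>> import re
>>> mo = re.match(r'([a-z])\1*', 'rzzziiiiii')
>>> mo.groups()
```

After group 1 captures some text, `\1` only succeeds where that same text appears again.
`re.match` won't scan ahead — the pattern has to work from the very first character.
The match spans [0:1] → 'r'.
Captured: group 1 = 'r'.

('r',)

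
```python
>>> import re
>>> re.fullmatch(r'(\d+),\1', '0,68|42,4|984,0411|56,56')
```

None

The backreference `\1` re-matches whatever the first group consumed, character for character.
`re.fullmatch` requires the pattern to consume the entire string.
Here the pattern can't cover the whole string, so the call returns None.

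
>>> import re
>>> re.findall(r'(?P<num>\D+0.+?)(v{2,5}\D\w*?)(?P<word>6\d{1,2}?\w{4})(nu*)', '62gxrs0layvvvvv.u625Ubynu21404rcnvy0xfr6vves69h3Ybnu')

A `+?`/`*?`/`{m,n}?` starts at its minimum and grows only as far as needed for what follows to match.
`findall` packs the 4 group values into a tuple for every match.

[('gxrs0lay', 'vvvvv.u', '625Uby', 'nu'), ('rcnvy0xfr6', 'vves', '69h3Yb', 'nu')]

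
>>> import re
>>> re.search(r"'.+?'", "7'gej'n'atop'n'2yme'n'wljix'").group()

"'gej'"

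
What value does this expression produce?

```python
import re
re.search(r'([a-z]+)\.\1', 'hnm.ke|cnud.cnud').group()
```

After group 1 captures some text, `\1` only succeeds where that same text appears again.
The match spans [7:16] → 'cnud.cnud'.

'cnud.cnud'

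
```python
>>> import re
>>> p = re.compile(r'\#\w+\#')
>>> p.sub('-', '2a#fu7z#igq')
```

'2a-igq'

Matches: at [2:8] → '#fu7z#'.
Every occurrence is swapped for '-'.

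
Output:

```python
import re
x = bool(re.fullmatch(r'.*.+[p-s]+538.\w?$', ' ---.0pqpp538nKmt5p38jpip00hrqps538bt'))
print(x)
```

True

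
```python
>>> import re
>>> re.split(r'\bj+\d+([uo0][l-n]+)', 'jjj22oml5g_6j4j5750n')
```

['', 'oml', '5g_6j4j5750n']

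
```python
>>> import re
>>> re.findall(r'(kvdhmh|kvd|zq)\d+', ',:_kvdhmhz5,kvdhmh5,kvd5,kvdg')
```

Matches: at [12:19] match 'kvdhmh5', group 1 = 'kvdhmh'; at [20:24] match 'kvd5', group 1 = 'kvd'.
One capturing group, so `findall` returns just the captured substring from each match — 2 in all.

['kvdhmh', 'kvd']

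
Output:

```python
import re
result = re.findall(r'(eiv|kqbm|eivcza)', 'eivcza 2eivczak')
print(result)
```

Alternation tries branches left to right and keeps the first one that lets the overall match succeed at that position.
Because there's exactly one group, `findall` drops the full match and keeps group 1 from each hit.

['eiv', 'eiv']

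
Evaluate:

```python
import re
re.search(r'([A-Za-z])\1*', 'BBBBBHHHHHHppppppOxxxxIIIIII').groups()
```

('B',)

A backreference is literal: `\1` must see the identical characters the first group matched.
`re.search` tries every starting position until one works.
The match spans [0:5] → 'BBBBB'.
Captured: group 1 = 'B'.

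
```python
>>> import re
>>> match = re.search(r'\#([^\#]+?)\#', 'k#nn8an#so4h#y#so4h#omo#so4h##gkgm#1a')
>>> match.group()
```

'#nn8an#'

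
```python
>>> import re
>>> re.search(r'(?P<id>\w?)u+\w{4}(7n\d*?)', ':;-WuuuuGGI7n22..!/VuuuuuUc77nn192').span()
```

(3, 13)

Pattern: optionally a word character (captured as 'id'); then one or more of the literal 'u', then exactly 4 of a word character; then the literal '7n', then zero or more of a digit (lazy) (captured).
With the lazy modifier that quantifier settles for the fewest repetitions that let the rest of the pattern succeed (the atoms after it are unaffected and can still be greedy).
`re.search` tries every starting position until one works.
The match spans [3:13] → 'WuuuuGGI7n'.
Captured: group 1 = 'W', group 2 = '7n'.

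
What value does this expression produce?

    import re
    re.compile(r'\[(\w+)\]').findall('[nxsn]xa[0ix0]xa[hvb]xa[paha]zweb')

['nxsn', '0ix0', 'hvb', 'paha']

Matches: at [0:6] match '[nxsn]', group 1 = 'nxsn'; at [8:14] match '[0ix0]', group 1 = '0ix0'; at [16:21] match '[hvb]', group 1 = 'hvb'; at [23:29] match '[paha]', group 1 = 'paha'.
With a single group, `findall` returns only what that group captured — 4 items.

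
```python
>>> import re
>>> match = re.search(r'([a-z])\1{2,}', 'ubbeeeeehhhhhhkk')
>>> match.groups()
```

('e',)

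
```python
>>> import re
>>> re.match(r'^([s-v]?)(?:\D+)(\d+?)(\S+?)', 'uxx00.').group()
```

'uxx00'

The pattern matches anchored at the start of the string; then optionally a character in [s-v] (captured); then one or more of a non-digit (non-capturing group); then one or more of a digit (lazy) (captured); then one or more of a non-whitespace character (lazy) (captured).
A `+?`/`*?`/`{m,n}?` starts at its minimum and grows only as far as needed for what follows to match.
`re.match` only tries the pattern at the start of the string.
The match spans [0:5] → 'uxx00'.
Captured: group 1 = 'u', group 2 = '0', group 3 = '0'.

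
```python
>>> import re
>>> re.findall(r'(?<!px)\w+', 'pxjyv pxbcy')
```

['pxjyv', 'pxbcy']

The negative lookaround is zero-width — it rules out positions where the adjacent text would match, without consuming anything.
Since nothing is captured, `findall` lists the 2 matched substrings directly.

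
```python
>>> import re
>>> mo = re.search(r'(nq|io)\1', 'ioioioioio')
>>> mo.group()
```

The backreference `\1` re-matches whatever the first group consumed, character for character.
`re.search` scans for the first position where the pattern succeeds.
The match spans [0:4] → 'ioio'.
Captured: group 1 = 'io'.

'ioio'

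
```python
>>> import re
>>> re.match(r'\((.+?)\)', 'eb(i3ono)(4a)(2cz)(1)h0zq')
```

`re.match` won't scan ahead — the pattern has to work from the very first character.
Here the string doesn't start with a match, so the call returns None.

None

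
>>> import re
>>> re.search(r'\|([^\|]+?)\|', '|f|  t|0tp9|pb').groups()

('f',)

`re.search` scans for the first position where the pattern succeeds.
The match spans [0:3] → '|f|'.
Captured: group 1 = 'f'.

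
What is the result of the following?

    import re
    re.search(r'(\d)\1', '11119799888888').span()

(0, 2)

`\1` is not a pattern — it's the concrete string captured by group 1, re-applied verbatim.
The match spans [0:2] → '11'.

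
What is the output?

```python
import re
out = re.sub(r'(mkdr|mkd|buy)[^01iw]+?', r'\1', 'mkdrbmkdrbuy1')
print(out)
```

`|` is ordered: at each position the engine commits to the first alternative that works.
The replacement refers to a captured group, so each match is rewritten using its own captured text.

mkdrmkdruy1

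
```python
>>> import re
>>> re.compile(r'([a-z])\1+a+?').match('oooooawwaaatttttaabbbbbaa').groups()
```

The match spans [0:6] → 'oooooa'.
Captured: group 1 = 'o'.

('o',)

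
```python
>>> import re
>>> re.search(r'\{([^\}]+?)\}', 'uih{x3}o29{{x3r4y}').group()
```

'{x3}'

The match spans [3:7] → '{x3}'.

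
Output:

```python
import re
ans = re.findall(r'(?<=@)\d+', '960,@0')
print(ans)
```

The lookaround is zero-width — it requires the adjacent text to match without consuming it, so the asserted text isn't part of the match.
Matches: at [5:6] → '0'.
No capturing groups, so `findall` returns the 1 full match string.

['0']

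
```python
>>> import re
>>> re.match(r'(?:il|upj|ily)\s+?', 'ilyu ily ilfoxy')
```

None

With `match`, the pattern is implicitly anchored at the beginning.
Here position 0 doesn't satisfy it, so the call returns None.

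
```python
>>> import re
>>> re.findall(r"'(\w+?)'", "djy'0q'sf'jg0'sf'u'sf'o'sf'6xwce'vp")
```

`findall` collects group 1 from each match (5 total).

['0q', 'jg0', 'u', 'o', '6xwce']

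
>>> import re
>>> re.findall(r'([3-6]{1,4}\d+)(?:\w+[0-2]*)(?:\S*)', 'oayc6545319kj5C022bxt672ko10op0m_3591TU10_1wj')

['6545319']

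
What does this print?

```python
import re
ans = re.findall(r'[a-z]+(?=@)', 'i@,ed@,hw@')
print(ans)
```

Because the assertion is zero-width, the text it checks is not consumed and won't appear in the result.
Walking the string: at [0:1] → 'i'; at [3:5] → 'ed'; at [7:9] → 'hw'.
Since nothing is captured, `findall` lists the 3 matched substrings directly.

['i', 'ed', 'hw']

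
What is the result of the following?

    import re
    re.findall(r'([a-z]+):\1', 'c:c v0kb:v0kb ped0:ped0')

After group 1 captures some text, `\1` only succeeds where that same text appears again.
Matches: at [0:3] match 'c:c', group 1 = 'c'.
One capturing group, so `findall` returns just the captured substring from the one match — 1 in all.

['c']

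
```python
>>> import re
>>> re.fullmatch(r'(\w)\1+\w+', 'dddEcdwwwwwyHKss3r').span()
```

(0, 18)

`re.fullmatch` requires the pattern to consume the entire string.
The match spans [0:18] → 'dddEcdwwwwwyHKss3r'.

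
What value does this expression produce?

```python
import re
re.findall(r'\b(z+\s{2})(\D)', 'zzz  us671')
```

[('zzz  ', 'u')]

The pattern matches a word boundary (`\b`, zero-width); then one or more of the literal 'z', then exactly 2 of whitespace (captured); then a non-digit (captured).
Scanning left to right: at [0:6] match 'zzz  u', groups = ('zzz  ', 'u').
Multiple groups make `findall` return tuples — one 2-tuple for the one match.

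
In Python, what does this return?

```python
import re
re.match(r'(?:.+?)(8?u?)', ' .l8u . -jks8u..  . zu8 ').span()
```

(0, 1)

With `match`, the pattern is implicitly anchored at the beginning.
The match spans [0:1] → ' '.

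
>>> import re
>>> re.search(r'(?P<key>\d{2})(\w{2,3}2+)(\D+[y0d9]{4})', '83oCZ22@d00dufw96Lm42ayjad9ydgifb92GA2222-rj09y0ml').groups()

('83', 'oCZ22', '@d00d')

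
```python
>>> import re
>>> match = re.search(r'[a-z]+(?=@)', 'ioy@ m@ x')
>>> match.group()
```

Because the assertion is zero-width, the text it checks is not consumed and won't appear in the result.
The match spans [0:3] → 'ioy'.

'ioy'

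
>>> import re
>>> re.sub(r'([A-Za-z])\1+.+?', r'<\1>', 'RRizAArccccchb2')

'<R>z<A><c>b2'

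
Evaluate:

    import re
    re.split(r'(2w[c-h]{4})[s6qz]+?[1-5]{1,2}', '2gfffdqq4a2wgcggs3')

['2gfffdqq4a', '2wgcgg', '']

This matches the literal '2w', then exactly 4 of a character in [c-h] (captured); then one or more of one of [s6qz] (lazy), then 1 to 2 of a character in [1-5].
Matches to split on: at [10:18] → '2wgcggs3'.
With a capturing group present, the delimiter's captured portion is kept in the result list.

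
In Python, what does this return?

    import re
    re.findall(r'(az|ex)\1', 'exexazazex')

After group 1 captures some text, `\1` only succeeds where that same text appears again.
One capturing group, so `findall` returns just the captured substring from each match — 2 in all.

['ex', 'az']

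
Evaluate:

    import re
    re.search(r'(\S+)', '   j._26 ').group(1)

The match spans [3:8] → 'j._26'.
Captured: group 1 = 'j._26'.

'j._26'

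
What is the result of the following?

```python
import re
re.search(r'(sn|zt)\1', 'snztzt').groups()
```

After group 1 captures some text, `\1` only succeeds where that same text appears again.
`re.search` scans for the first position where the pattern succeeds.
The match spans [2:6] → 'ztzt'.
Captured: group 1 = 'zt'.

('zt',)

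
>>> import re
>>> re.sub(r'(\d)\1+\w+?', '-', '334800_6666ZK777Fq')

'-8--K-q'

A backreference is literal: `\1` must see the identical characters the first group matched.
Every occurrence is swapped for '-'.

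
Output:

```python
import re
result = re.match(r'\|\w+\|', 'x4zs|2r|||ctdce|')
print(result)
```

None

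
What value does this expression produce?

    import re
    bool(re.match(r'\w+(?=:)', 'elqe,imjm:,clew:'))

False

`re.match` won't scan ahead — the pattern has to work from the very first character.
Here the string doesn't start with a match, so the call returns None, and `bool(None)` is False.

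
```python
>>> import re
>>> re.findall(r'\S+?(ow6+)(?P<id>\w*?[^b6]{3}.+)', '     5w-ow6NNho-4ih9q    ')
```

[('ow6', 'NNho-4ih9q    ')]

Pattern: one or more of a non-whitespace character (lazy); then the literal 'ow', then one or more of a literal '6' (captured); then zero or more of a word character (lazy), then exactly 3 of any character except [b6], then one or more of any character (captured as 'id').
Walking the string: at [5:25] match '5w-ow6NNho-4ih9q    ', groups = ('ow6', 'NNho-4ih9q    ').
Multiple groups make `findall` return tuples — one 2-tuple for the one match.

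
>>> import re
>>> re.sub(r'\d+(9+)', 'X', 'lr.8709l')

'lr.Xl'

Pattern: one or more of a digit; then one or more of a literal '9' (captured).
Matches: at [3:7] → '8709'.
Every occurrence is swapped for 'X'.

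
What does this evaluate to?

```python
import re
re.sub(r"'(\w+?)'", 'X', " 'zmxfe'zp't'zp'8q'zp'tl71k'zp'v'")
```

' XzpXzpXzpXzpX'

Matches: at [1:8] → "'zmxfe'"; at [10:13] → "'t'"; at [15:19] → "'8q'"; at [21:28] → "'tl71k'"; at [30:33] → "'v'".
Every occurrence is swapped for 'X'.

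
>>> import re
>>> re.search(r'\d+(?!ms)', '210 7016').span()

(0, 3)

The negative lookahead/lookbehind blocks any match where the forbidden context is present.
`re.search` scans for the first position where the pattern succeeds.
The match spans [0:3] → '210'.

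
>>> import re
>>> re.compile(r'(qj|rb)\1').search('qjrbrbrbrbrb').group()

'rbrb'

After group 1 captures some text, `\1` only succeeds where that same text appears again.
`re.search` scans for the first position where the pattern succeeds.
The match spans [2:6] → 'rbrb'.
Captured: group 1 = 'rb'.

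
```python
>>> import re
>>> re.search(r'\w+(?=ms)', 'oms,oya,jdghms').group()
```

'o'

The `(?=…)`/`(?<=…)` assertion just peeks at neighbouring text; it doesn't advance the match position.
The match spans [0:1] → 'o'.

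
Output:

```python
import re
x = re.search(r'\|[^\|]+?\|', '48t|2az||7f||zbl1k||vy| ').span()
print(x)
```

(3, 8)

The match spans [3:8] → '|2az|'.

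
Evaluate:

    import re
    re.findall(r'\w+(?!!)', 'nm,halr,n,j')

The negative lookahead/lookbehind blocks any match where the forbidden context is present.
No capturing groups, so `findall` returns the 4 full match strings.

['nm', 'halr', 'n', 'j']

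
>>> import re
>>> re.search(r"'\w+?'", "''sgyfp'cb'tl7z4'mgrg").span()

(1, 8)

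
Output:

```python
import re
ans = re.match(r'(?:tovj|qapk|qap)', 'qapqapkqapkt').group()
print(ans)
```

qap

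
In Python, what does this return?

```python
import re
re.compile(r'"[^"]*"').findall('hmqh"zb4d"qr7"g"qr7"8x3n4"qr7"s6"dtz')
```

['"zb4d"', '"g"', '"8x3n4"', '"s6"']

Matches: at [4:10] → '"zb4d"'; at [13:16] → '"g"'; at [19:26] → '"8x3n4"'; at [29:33] → '"s6"'.
Since nothing is captured, `findall` lists the 4 matched substrings directly.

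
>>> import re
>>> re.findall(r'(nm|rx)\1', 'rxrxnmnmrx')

The backreference `\1` re-matches whatever the first group consumed, character for character.
Walking the string: at [0:4] match 'rxrx', group 1 = 'rx'; at [4:8] match 'nmnm', group 1 = 'nm'.
Because there's exactly one group, `findall` drops the full match and keeps group 1 from each hit.

['rx', 'nm']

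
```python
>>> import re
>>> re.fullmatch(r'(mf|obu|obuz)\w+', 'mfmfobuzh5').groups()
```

('mf',)

The match spans [0:10] → 'mfmfobuzh5'.
Captured: group 1 = 'mf'.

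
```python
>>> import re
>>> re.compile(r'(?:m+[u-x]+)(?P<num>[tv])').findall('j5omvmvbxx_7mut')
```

['t']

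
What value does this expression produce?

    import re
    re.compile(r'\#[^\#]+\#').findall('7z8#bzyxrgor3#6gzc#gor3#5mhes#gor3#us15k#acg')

['#bzyxrgor3#', '#gor3#', '#gor3#']

Matches: at [3:14] → '#bzyxrgor3#'; at [18:24] → '#gor3#'; at [29:35] → '#gor3#'.
With no groups in the pattern, `findall` gives back each whole match — 3 here.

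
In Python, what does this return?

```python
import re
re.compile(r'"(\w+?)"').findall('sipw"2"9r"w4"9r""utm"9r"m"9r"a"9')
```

Scanning left to right: at [4:7] match '"2"', group 1 = '2'; at [9:13] match '"w4"', group 1 = 'w4'; at [16:21] match '"utm"', group 1 = 'utm'; at [23:26] match '"m"', group 1 = 'm'; at [28:31] match '"a"', group 1 = 'a'.
With a single group, `findall` returns only what that group captured — 5 items.

['2', 'w4', 'utm', 'm', 'a']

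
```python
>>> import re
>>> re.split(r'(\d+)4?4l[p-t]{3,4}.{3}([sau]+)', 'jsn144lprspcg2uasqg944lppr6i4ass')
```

With a capturing group present, the delimiter's captured portion is kept in the result list.

['jsn', '14', 'uas', 'qg', '94', 'ass', '']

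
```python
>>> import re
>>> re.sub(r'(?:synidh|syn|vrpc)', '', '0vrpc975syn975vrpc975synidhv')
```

Alternation tries branches left to right and keeps the first one that lets the overall match succeed at that position.
`sub` substitutes '' at each match site.

'0975975975v'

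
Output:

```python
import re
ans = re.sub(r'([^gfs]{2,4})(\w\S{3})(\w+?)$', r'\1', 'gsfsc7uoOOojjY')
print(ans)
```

`\1` in the replacement pulls in group 1's text for each match.

gsfsc7uo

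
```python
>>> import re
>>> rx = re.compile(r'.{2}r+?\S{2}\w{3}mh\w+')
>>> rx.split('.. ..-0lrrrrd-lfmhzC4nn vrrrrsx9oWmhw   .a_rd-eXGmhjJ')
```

['.. ..-0lrrrrd-lfmhzC4nn', '   .', '']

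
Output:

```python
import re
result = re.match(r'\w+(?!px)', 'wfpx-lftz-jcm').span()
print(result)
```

(0, 4)

The negative lookaround is zero-width — it rules out positions where the adjacent text would match, without consuming anything.
`re.match` won't scan ahead — the pattern has to work from the very first character.
The match spans [0:4] → 'wfpx'.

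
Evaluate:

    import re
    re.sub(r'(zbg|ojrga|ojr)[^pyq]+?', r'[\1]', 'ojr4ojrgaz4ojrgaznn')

'[ojr][ojrga]4[ojrga]nn'

The regex engine tests alternatives in the order written; an earlier branch that matches wins even if a later one would match more.
Matches: at [0:4] → 'ojr4'; at [4:10] → 'ojrgaz'; at [11:17] → 'ojrgaz'.
`\1` in the replacement pulls in group 1's text for each match.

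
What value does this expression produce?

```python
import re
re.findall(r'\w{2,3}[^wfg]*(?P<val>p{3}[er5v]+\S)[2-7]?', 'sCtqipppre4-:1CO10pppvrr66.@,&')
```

This matches 2 to 3 of a word character, then zero or more of any character except [wfg]; then exactly 3 of a literal 'p', then one or more of one of [er5v], then a non-whitespace character (captured as 'val'); then optionally a character in [2-7].
Scanning left to right: at [0:26] match 'sCtqipppre4-:1CO10pppvrr66', group 1 = 'pppvrr6'.
`findall` collects group 1 from the one match (1 total).

['pppvrr6']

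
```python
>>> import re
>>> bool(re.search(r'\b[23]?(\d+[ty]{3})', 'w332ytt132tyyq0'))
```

Pattern: a word boundary (`\b`, zero-width); then optionally one of [23]; then one or more of a digit, then exactly 3 of one of [ty] (captured).
`search` walks the string left to right and returns the first match it finds.
Here no position works, so the call returns None, and `bool(None)` is False.

False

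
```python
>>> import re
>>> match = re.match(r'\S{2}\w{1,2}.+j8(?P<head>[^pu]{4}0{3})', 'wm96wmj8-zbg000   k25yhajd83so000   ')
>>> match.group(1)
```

'-zbg000'

The match spans [0:15] → 'wm96wmj8-zbg000'.
Captured: group 1 = '-zbg000'.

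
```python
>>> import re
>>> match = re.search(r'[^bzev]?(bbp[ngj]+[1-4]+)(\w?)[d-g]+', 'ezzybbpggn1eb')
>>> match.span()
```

(3, 12)

This matches optionally any character except [bzev]; then the literal 'bbp', then one or more of one of [ngj], then one or more of a character in [1-4] (captured); then optionally a word character (captured); then one or more of a character in [d-g].
`re.search` tries every starting position until one works.
The match spans [3:12] → 'ybbpggn1e'.
Captured: group 1 = 'bbpggn1', group 2 = ''.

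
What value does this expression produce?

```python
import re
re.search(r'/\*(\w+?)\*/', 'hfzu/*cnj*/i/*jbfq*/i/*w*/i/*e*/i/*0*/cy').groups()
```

`re.search` tries every starting position until one works.
The match spans [4:11] → '/*cnj*/'.
Captured: group 1 = 'cnj'.

('cnj',)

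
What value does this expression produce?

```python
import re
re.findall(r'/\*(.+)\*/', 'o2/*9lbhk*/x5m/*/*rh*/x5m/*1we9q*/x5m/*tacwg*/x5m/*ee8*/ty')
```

['9lbhk*/x5m/*/*rh*/x5m/*1we9q*/x5m/*tacwg*/x5m/*ee8']

Walking the string: at [2:56] match '/*9lbhk*/x5m/*/*rh*/x5m/*1we9q*/x5m/*tacwg*/x5m/*ee8*/', group 1 = '9lbhk*/x5m/*/*rh*/x5m/*1we9q*/x5m/*tacwg*/x5m/*ee8'.
One capturing group, so `findall` returns just the captured substring from the one match — 1 in all.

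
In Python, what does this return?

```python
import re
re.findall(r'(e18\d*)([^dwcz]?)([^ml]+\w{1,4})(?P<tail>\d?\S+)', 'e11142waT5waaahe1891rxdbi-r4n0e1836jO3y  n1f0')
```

The pattern matches the literal 'e18', then zero or more of a digit (captured); then optionally any character except [dwcz] (captured); then one or more of any character except [ml], then 1 to 4 of a word character (captured); then optionally a digit, then one or more of a non-whitespace character (captured as 'tail').
4 groups means the one result is a tuple of 4 captured strings — 1 here.

[('e1891', 'r', 'xdbi-r4n0e1836jO3y  n1f', '0')]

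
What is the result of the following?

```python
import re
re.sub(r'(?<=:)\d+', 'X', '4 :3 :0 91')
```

'4 :X :X 91'

The lookaround is zero-width — it requires the adjacent text to match without consuming it, so the asserted text isn't part of the match.
Matches: at [3:4] → '3'; at [6:7] → '0'.
`sub` substitutes 'X' at each match site.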